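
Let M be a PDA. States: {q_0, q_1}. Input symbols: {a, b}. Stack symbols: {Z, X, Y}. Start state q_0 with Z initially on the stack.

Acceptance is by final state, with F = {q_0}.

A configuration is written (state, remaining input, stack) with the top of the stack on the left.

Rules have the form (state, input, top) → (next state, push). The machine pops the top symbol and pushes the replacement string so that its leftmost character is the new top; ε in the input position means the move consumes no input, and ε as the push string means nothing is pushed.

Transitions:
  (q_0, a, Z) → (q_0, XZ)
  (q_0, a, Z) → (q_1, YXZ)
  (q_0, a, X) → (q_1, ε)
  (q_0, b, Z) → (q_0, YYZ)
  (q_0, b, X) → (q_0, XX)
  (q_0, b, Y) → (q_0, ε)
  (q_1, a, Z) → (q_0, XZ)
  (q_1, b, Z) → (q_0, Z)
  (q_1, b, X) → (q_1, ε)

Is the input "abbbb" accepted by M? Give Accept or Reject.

Accept

One accepting computation: (q_0, abbbb, Z) ⊢ (q_0, bbbb, XZ) ⊢ (q_0, bbb, XXZ) ⊢ (q_0, bb, XXXZ) ⊢ (q_0, b, XXXXZ) ⊢ (q_0, ε, XXXXXZ)
All input consumed and state q_0 ∈ F.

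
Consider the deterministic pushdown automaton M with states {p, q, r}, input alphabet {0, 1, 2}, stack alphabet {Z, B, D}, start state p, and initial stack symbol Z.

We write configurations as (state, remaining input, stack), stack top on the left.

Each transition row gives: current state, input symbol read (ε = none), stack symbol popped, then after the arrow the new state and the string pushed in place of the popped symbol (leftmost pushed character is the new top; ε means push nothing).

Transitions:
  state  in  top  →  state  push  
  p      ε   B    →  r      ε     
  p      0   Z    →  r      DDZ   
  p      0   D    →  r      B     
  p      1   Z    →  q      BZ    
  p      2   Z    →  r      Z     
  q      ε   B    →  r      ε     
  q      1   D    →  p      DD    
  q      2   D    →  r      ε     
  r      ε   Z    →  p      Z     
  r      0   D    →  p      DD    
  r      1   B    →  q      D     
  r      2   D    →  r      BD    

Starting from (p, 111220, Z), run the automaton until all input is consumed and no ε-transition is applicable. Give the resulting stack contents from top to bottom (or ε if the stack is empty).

DDZ

(p, 111220, Z)
  read 1, top Z: go to q, push BZ → (q, 11220, BZ)
  ε-move, top B: go to r, push ε → (r, 11220, Z)
  ε-move, top Z: go to p, push Z → (p, 11220, Z)
  read 1, top Z: go to q, push BZ → (q, 1220, BZ)
  ε-move, top B: go to r, push ε → (r, 1220, Z)
  ε-move, top Z: go to p, push Z → (p, 1220, Z)
  read 1, top Z: go to q, push BZ → (q, 220, BZ)
  ε-move, top B: go to r, push ε → (r, 220, Z)
  ε-move, top Z: go to p, push Z → (p, 220, Z)
  read 2, top Z: go to r, push Z → (r, 20, Z)
  ε-move, top Z: go to p, push Z → (p, 20, Z)
  read 2, top Z: go to r, push Z → (r, 0, Z)
  ε-move, top Z: go to p, push Z → (p, 0, Z)
  read 0, top Z: go to r, push DDZ → (r, ε, DDZ)
All input consumed in state r with stack DDZ.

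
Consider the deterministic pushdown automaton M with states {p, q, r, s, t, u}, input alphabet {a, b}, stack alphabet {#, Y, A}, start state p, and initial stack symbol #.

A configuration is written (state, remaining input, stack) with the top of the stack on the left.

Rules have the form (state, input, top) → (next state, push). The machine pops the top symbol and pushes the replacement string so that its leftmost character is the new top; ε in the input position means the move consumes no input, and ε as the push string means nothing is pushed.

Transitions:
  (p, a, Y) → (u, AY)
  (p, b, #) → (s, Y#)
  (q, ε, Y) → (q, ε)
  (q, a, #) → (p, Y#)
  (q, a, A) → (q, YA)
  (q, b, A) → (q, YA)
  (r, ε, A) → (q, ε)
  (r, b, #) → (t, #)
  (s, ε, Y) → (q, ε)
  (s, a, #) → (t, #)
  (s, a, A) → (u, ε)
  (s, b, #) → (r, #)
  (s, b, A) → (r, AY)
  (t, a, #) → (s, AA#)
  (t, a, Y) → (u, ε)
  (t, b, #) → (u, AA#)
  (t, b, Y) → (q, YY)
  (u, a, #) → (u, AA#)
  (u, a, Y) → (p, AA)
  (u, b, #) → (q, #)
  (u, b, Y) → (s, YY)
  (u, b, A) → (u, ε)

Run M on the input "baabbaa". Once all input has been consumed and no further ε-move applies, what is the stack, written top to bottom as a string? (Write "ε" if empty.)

(p, baabbaa, #) ⊢ (s, aabbaa, Y#) ⊢ (q, aabbaa, #) ⊢ (p, abbaa, Y#) ⊢ (u, bbaa, AY#) ⊢ (u, baa, Y#) ⊢ (s, aa, YY#) ⊢ (q, aa, Y#) ⊢ (q, aa, #) ⊢ (p, a, Y#) ⊢ (u, ε, AY#)
All input consumed in state u with stack AY#.

AY#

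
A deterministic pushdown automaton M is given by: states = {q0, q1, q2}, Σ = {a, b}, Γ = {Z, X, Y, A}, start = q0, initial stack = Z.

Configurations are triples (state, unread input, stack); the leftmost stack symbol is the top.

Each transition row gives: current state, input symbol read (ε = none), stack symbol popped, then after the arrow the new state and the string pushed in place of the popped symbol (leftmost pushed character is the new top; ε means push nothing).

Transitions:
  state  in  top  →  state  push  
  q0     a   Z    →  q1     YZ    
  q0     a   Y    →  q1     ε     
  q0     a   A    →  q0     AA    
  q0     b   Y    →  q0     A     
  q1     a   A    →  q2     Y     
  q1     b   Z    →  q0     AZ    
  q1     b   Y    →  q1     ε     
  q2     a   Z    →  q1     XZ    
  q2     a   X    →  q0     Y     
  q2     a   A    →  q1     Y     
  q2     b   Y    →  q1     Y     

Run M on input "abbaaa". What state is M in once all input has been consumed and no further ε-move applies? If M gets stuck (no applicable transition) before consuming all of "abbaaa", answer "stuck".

q0

(q0, abbaaa, Z) ⊢ (q1, bbaaa, YZ) ⊢ (q1, baaa, Z) ⊢ (q0, aaa, AZ) ⊢ (q0, aa, AAZ) ⊢ (q0, a, AAAZ) ⊢ (q0, ε, AAAAZ)
All input consumed; M is in state q0.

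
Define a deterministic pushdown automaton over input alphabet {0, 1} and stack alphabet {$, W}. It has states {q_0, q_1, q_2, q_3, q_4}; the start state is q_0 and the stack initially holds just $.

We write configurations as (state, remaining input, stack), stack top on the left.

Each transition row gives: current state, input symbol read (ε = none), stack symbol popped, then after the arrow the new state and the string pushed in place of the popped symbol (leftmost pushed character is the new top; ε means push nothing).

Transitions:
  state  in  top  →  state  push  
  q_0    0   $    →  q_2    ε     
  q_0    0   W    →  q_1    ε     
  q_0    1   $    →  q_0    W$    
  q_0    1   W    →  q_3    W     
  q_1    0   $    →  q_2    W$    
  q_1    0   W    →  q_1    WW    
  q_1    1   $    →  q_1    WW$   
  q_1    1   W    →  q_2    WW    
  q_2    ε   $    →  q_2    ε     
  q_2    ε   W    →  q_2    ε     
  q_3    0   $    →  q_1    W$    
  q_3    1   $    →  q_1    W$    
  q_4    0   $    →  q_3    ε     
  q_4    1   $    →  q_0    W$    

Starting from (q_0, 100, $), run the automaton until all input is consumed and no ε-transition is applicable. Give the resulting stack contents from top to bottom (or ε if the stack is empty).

(q_0, 100, $) ⊢ (q_0, 00, W$) ⊢ (q_1, 0, $) ⊢ (q_2, ε, W$) ⊢ (q_2, ε, $) ⊢ (q_2, ε, ε)
All input consumed in state q_2 with stack ε.

ε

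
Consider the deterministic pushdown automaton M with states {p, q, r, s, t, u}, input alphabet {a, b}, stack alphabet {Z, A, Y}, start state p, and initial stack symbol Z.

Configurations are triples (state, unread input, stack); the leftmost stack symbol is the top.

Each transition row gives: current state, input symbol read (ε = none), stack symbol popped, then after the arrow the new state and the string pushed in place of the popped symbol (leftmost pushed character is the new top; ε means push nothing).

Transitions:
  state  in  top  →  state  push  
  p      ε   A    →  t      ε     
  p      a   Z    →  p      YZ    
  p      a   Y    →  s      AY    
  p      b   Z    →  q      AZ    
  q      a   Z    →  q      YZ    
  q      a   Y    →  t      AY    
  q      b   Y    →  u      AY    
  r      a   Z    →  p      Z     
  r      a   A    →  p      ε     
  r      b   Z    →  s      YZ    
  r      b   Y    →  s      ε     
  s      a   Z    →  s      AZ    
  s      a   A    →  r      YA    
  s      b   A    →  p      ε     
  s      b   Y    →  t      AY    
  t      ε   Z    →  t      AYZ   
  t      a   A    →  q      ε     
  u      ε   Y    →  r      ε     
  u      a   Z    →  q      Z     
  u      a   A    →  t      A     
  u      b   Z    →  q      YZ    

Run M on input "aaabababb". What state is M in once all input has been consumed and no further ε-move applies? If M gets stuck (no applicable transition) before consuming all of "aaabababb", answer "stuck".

p

(p, aaabababb, Z)
  read a, top Z: go to p, push YZ → (p, aabababb, YZ)
  read a, top Y: go to s, push AY → (s, abababb, AYZ)
  read a, top A: go to r, push YA → (r, bababb, YAYZ)
  read b, top Y: go to s, push ε → (s, ababb, AYZ)
  read a, top A: go to r, push YA → (r, babb, YAYZ)
  read b, top Y: go to s, push ε → (s, abb, AYZ)
  read a, top A: go to r, push YA → (r, bb, YAYZ)
  read b, top Y: go to s, push ε → (s, b, AYZ)
  read b, top A: go to p, push ε → (p, ε, YZ)
All input consumed; M is in state p.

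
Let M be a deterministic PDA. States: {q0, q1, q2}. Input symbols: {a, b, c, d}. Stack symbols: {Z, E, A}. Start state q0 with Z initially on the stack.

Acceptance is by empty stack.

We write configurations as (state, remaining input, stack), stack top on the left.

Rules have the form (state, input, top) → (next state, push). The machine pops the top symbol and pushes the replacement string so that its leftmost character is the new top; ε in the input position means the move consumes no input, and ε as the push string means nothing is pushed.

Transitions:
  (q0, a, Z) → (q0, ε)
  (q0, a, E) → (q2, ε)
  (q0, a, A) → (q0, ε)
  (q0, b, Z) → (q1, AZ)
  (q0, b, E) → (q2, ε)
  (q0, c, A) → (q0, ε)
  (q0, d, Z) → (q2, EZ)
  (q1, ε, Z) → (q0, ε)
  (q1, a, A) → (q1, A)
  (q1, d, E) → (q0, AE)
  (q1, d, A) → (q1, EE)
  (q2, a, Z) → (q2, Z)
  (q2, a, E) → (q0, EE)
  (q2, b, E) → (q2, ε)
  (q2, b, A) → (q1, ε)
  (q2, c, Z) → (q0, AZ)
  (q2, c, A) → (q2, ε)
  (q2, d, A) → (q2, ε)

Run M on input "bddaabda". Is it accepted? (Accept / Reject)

Reject

(q0, bddaabda, Z) ⊢ (q1, ddaabda, AZ) ⊢ (q1, daabda, EEZ) ⊢ (q0, aabda, AEEZ) ⊢ (q0, abda, EEZ) ⊢ (q2, bda, EZ) ⊢ (q2, da, Z)
No transition applies at (q2, da, Z); input not fully consumed.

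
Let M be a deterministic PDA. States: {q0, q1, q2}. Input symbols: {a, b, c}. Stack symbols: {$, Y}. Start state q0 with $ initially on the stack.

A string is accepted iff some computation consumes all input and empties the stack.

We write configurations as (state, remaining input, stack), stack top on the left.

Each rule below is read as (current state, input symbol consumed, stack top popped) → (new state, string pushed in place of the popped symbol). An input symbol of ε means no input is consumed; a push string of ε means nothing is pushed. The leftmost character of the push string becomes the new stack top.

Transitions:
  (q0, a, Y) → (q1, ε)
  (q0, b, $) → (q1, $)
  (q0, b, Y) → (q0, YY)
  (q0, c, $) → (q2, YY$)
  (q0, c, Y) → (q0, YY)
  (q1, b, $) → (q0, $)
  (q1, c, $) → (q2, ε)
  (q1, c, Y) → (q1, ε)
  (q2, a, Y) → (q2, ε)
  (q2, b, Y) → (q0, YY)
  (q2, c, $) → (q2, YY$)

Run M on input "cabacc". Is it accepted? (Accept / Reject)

(q0, cabacc, $)
  read c, top $: go to q2, push YY$ → (q2, abacc, YY$)
  read a, top Y: go to q2, push ε → (q2, bacc, Y$)
  read b, top Y: go to q0, push YY → (q0, acc, YY$)
  read a, top Y: go to q1, push ε → (q1, cc, Y$)
  read c, top Y: go to q1, push ε → (q1, c, $)
  read c, top $: go to q2, push ε → (q2, ε, ε)
All input consumed and the stack is empty.

Accept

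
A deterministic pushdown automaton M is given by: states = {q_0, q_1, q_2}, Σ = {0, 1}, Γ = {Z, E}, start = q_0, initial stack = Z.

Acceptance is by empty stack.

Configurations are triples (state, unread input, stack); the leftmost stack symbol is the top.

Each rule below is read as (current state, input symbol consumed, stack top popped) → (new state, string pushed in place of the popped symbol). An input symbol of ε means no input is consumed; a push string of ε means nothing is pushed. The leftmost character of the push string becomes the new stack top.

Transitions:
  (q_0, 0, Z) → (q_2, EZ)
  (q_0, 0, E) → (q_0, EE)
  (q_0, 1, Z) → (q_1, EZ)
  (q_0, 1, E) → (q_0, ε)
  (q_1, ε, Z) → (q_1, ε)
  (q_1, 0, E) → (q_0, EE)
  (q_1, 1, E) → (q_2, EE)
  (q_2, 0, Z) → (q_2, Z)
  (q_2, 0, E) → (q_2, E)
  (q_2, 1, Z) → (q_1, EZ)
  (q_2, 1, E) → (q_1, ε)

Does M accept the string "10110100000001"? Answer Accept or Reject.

(q_0, 10110100000001, Z) ⊢ (q_1, 0110100000001, EZ) ⊢ (q_0, 110100000001, EEZ) ⊢ (q_0, 10100000001, EZ) ⊢ (q_0, 0100000001, Z) ⊢ (q_2, 100000001, EZ) ⊢ (q_1, 00000001, Z) ⊢ (q_1, 00000001, ε)
No transition applies at (q_1, 00000001, ε); input not fully consumed.

Reject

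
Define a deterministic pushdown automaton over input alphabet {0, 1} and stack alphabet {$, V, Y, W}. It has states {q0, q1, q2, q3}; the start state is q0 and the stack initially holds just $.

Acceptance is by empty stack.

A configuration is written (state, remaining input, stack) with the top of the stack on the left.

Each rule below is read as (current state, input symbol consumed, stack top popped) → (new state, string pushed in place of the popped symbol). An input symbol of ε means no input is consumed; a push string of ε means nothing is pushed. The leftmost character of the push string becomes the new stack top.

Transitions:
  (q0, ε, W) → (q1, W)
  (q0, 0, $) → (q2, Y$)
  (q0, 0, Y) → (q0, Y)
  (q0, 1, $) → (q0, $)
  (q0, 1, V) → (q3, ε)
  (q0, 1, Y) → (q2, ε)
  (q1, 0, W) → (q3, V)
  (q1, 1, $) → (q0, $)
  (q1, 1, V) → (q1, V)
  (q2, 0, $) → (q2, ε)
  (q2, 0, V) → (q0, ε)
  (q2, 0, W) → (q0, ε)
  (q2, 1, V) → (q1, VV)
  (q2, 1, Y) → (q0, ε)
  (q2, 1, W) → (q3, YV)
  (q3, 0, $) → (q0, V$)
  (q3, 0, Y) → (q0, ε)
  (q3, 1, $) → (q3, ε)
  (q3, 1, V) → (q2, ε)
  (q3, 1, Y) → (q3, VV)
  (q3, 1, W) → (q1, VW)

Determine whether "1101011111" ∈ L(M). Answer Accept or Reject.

(q0, 1101011111, $)
  read 1, top $: go to q0, push $ → (q0, 101011111, $)
  read 1, top $: go to q0, push $ → (q0, 01011111, $)
  read 0, top $: go to q2, push Y$ → (q2, 1011111, Y$)
  read 1, top Y: go to q0, push ε → (q0, 011111, $)
  read 0, top $: go to q2, push Y$ → (q2, 11111, Y$)
  read 1, top Y: go to q0, push ε → (q0, 1111, $)
  read 1, top $: go to q0, push $ → (q0, 111, $)
  read 1, top $: go to q0, push $ → (q0, 11, $)
  read 1, top $: go to q0, push $ → (q0, 1, $)
  read 1, top $: go to q0, push $ → (q0, ε, $)
All input consumed; stack is $, not empty, and no further ε-move applies.

Reject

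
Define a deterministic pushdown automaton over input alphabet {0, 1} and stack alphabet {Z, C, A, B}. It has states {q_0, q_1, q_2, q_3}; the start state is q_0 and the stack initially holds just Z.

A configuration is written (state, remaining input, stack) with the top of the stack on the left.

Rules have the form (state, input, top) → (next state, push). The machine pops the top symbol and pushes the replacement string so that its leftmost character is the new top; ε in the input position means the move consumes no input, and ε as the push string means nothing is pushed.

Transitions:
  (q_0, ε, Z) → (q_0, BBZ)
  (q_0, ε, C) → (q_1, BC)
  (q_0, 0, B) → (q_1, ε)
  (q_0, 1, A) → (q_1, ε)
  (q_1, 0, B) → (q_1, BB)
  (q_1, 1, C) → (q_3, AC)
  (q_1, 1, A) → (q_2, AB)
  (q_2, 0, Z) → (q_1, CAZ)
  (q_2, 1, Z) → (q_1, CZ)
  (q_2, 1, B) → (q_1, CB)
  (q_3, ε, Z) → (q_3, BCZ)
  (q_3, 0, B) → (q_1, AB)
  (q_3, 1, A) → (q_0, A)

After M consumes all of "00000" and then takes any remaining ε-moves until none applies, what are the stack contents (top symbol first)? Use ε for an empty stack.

(q_0, 00000, Z) ⊢ (q_0, 00000, BBZ) ⊢ (q_1, 0000, BZ) ⊢ (q_1, 000, BBZ) ⊢ (q_1, 00, BBBZ) ⊢ (q_1, 0, BBBBZ) ⊢ (q_1, ε, BBBBBZ)
All input consumed in state q_1 with stack BBBBBZ.

BBBBBZ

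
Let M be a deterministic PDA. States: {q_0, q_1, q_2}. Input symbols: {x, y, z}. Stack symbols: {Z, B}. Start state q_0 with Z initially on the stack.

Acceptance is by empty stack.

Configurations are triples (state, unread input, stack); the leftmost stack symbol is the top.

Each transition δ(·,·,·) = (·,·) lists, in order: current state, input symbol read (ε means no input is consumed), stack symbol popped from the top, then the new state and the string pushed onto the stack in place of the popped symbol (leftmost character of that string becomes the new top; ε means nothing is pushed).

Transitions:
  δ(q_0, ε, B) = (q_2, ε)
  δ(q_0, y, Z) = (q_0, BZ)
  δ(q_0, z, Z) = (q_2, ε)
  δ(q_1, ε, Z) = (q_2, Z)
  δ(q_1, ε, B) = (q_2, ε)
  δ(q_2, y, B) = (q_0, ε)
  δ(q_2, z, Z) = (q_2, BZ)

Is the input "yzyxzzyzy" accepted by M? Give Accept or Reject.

(q_0, yzyxzzyzy, Z)
  read y, top Z: go to q_0, push BZ → (q_0, zyxzzyzy, BZ)
  ε-move, top B: go to q_2, push ε → (q_2, zyxzzyzy, Z)
  read z, top Z: go to q_2, push BZ → (q_2, yxzzyzy, BZ)
  read y, top B: go to q_0, push ε → (q_0, xzzyzy, Z)
No transition applies at (q_0, xzzyzy, Z); input not fully consumed.

Reject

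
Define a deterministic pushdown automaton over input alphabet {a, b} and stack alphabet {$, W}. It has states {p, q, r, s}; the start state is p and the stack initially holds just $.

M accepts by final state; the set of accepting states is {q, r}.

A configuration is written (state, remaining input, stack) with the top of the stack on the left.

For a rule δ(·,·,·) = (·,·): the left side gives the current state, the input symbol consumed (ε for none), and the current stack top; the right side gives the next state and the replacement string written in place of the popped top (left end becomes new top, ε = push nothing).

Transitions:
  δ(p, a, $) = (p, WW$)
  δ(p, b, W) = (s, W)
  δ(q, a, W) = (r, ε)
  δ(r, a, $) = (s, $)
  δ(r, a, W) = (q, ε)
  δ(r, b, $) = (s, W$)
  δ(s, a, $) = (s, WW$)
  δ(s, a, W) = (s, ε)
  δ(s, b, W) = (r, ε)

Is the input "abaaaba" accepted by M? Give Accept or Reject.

(p, abaaaba, $)
  read a, top $: go to p, push WW$ → (p, baaaba, WW$)
  read b, top W: go to s, push W → (s, aaaba, WW$)
  read a, top W: go to s, push ε → (s, aaba, W$)
  read a, top W: go to s, push ε → (s, aba, $)
  read a, top $: go to s, push WW$ → (s, ba, WW$)
  read b, top W: go to r, push ε → (r, a, W$)
  read a, top W: go to q, push ε → (q, ε, $)
All input consumed; state q ∈ F.

Accept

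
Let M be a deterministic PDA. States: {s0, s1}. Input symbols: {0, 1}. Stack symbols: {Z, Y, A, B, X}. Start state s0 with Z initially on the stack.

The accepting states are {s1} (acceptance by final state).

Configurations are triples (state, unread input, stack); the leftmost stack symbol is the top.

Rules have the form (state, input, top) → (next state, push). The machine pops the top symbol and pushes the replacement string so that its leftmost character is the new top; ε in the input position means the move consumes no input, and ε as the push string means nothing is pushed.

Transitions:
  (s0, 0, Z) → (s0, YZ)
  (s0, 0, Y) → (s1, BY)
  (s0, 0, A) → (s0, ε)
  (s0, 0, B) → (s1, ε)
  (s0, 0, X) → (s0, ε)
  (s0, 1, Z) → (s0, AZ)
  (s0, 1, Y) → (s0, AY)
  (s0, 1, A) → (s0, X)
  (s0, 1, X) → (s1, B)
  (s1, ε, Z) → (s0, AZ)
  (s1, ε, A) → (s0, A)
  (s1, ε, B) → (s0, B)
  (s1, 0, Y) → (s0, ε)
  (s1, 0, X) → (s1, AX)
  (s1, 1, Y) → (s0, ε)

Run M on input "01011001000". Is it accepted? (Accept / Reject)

Reject

(s0, 01011001000, Z)
  read 0, top Z: go to s0, push YZ → (s0, 1011001000, YZ)
  read 1, top Y: go to s0, push AY → (s0, 011001000, AYZ)
  read 0, top A: go to s0, push ε → (s0, 11001000, YZ)
  read 1, top Y: go to s0, push AY → (s0, 1001000, AYZ)
  read 1, top A: go to s0, push X → (s0, 001000, XYZ)
  read 0, top X: go to s0, push ε → (s0, 01000, YZ)
  read 0, top Y: go to s1, push BY → (s1, 1000, BYZ)
  ε-move, top B: go to s0, push B → (s0, 1000, BYZ)
No transition applies at (s0, 1000, BYZ); input not fully consumed.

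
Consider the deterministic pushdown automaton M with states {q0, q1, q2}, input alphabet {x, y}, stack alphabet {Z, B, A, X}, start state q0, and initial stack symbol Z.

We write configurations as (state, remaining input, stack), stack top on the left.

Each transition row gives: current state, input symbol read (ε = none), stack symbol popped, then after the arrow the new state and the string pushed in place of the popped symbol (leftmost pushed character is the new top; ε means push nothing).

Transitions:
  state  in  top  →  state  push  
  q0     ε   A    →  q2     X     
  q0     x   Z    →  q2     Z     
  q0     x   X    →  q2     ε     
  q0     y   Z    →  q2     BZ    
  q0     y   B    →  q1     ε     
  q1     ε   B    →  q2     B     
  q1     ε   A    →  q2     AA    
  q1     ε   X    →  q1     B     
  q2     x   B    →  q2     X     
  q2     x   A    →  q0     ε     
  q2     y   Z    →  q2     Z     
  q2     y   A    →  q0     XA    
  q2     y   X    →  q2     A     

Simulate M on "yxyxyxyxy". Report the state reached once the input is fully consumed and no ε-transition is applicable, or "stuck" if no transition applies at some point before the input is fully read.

(q0, yxyxyxyxy, Z) ⊢ (q2, xyxyxyxy, BZ) ⊢ (q2, yxyxyxy, XZ) ⊢ (q2, xyxyxy, AZ) ⊢ (q0, yxyxy, Z) ⊢ (q2, xyxy, BZ) ⊢ (q2, yxy, XZ) ⊢ (q2, xy, AZ) ⊢ (q0, y, Z) ⊢ (q2, ε, BZ)
All input consumed; M is in state q2.

q2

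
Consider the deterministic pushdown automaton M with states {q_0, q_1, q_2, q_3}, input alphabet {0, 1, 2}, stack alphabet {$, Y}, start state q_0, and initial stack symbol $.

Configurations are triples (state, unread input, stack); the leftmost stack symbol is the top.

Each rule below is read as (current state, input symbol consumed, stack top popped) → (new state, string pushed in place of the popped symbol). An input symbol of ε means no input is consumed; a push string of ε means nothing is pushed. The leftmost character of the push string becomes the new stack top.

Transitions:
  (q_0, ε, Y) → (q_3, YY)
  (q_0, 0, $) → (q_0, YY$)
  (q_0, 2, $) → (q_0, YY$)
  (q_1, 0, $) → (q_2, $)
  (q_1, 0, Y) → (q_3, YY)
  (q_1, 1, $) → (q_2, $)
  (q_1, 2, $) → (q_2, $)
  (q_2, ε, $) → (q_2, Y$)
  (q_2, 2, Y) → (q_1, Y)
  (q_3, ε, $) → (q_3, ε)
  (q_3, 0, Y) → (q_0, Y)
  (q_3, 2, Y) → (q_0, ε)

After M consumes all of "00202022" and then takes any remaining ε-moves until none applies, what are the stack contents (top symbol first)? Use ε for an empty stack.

YYYYYY$

(q_0, 00202022, $)
  read 0, top $: go to q_0, push YY$ → (q_0, 0202022, YY$)
  ε-move, top Y: go to q_3, push YY → (q_3, 0202022, YYY$)
  read 0, top Y: go to q_0, push Y → (q_0, 202022, YYY$)
  ε-move, top Y: go to q_3, push YY → (q_3, 202022, YYYY$)
  read 2, top Y: go to q_0, push ε → (q_0, 02022, YYY$)
  ε-move, top Y: go to q_3, push YY → (q_3, 02022, YYYY$)
  read 0, top Y: go to q_0, push Y → (q_0, 2022, YYYY$)
  ε-move, top Y: go to q_3, push YY → (q_3, 2022, YYYYY$)
  read 2, top Y: go to q_0, push ε → (q_0, 022, YYYY$)
  ε-move, top Y: go to q_3, push YY → (q_3, 022, YYYYY$)
  read 0, top Y: go to q_0, push Y → (q_0, 22, YYYYY$)
  ε-move, top Y: go to q_3, push YY → (q_3, 22, YYYYYY$)
  read 2, top Y: go to q_0, push ε → (q_0, 2, YYYYY$)
  ε-move, top Y: go to q_3, push YY → (q_3, 2, YYYYYY$)
  read 2, top Y: go to q_0, push ε → (q_0, ε, YYYYY$)
  ε-move, top Y: go to q_3, push YY → (q_3, ε, YYYYYY$)
All input consumed in state q_3 with stack YYYYYY$.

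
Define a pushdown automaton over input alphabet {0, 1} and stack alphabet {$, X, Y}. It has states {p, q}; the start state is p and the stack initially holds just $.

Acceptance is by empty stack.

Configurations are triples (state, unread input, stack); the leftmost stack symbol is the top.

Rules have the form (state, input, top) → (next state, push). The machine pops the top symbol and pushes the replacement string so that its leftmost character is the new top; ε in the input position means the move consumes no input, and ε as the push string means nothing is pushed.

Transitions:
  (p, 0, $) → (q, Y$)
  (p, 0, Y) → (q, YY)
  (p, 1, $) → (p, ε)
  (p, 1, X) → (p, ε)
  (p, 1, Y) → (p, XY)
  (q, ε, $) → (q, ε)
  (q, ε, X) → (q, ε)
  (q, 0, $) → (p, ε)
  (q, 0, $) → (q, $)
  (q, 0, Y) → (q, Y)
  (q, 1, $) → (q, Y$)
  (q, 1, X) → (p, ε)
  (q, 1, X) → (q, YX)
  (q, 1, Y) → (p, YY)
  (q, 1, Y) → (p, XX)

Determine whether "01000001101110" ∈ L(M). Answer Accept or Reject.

Reject

No computation consumes all input and empties the stack.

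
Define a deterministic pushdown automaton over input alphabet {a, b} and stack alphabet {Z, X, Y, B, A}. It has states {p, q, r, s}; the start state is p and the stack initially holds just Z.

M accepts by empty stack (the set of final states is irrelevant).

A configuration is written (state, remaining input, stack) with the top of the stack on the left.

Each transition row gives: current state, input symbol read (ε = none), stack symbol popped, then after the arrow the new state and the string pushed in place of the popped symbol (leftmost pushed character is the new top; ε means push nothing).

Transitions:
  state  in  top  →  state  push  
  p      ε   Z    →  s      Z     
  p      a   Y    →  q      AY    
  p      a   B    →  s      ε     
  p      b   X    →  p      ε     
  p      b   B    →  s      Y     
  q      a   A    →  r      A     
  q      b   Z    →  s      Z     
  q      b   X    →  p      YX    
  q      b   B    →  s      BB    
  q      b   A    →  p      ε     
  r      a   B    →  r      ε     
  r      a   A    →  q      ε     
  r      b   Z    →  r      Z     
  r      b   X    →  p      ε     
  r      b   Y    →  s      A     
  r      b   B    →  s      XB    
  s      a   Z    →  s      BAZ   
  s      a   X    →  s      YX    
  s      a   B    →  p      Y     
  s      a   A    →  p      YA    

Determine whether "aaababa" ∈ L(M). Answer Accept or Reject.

(p, aaababa, Z) ⊢ (s, aaababa, Z) ⊢ (s, aababa, BAZ) ⊢ (p, ababa, YAZ) ⊢ (q, baba, AYAZ) ⊢ (p, aba, YAZ) ⊢ (q, ba, AYAZ) ⊢ (p, a, YAZ) ⊢ (q, ε, AYAZ)
All input consumed; stack is AYAZ, not empty, and no further ε-move applies.

Reject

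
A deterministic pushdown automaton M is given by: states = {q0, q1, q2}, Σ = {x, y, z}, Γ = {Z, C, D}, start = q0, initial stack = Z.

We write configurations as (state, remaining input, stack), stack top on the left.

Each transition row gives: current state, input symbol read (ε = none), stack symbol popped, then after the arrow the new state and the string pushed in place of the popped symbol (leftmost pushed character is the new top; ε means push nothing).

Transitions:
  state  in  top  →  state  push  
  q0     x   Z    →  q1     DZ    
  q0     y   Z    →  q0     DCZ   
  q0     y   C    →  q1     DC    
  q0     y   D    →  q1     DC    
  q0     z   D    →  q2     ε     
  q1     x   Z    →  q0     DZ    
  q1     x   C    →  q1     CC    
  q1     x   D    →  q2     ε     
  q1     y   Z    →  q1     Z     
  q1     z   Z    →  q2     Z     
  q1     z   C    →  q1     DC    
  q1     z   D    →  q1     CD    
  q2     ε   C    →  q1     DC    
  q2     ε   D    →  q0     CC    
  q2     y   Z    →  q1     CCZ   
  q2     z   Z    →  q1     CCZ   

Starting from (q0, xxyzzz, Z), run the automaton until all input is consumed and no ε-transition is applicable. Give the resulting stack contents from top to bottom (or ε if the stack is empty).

(q0, xxyzzz, Z)
  read x, top Z: go to q1, push DZ → (q1, xyzzz, DZ)
  read x, top D: go to q2, push ε → (q2, yzzz, Z)
  read y, top Z: go to q1, push CCZ → (q1, zzz, CCZ)
  read z, top C: go to q1, push DC → (q1, zz, DCCZ)
  read z, top D: go to q1, push CD → (q1, z, CDCCZ)
  read z, top C: go to q1, push DC → (q1, ε, DCDCCZ)
All input consumed in state q1 with stack DCDCCZ.

DCDCCZ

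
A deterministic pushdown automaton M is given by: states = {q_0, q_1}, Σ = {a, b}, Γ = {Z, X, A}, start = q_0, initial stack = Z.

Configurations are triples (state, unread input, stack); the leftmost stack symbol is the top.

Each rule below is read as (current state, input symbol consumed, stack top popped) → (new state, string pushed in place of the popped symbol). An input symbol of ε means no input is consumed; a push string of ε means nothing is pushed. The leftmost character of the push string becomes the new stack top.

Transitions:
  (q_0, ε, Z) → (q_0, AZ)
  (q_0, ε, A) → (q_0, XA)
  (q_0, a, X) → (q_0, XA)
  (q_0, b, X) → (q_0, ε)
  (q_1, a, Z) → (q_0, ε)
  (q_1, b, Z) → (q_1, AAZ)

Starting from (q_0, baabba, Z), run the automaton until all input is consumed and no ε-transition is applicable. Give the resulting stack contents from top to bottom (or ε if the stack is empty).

(q_0, baabba, Z) ⊢ (q_0, baabba, AZ) ⊢ (q_0, baabba, XAZ) ⊢ (q_0, aabba, AZ) ⊢ (q_0, aabba, XAZ) ⊢ (q_0, abba, XAAZ) ⊢ (q_0, bba, XAAAZ) ⊢ (q_0, ba, AAAZ) ⊢ (q_0, ba, XAAAZ) ⊢ (q_0, a, AAAZ) ⊢ (q_0, a, XAAAZ) ⊢ (q_0, ε, XAAAAZ)
All input consumed in state q_0 with stack XAAAAZ.

XAAAAZ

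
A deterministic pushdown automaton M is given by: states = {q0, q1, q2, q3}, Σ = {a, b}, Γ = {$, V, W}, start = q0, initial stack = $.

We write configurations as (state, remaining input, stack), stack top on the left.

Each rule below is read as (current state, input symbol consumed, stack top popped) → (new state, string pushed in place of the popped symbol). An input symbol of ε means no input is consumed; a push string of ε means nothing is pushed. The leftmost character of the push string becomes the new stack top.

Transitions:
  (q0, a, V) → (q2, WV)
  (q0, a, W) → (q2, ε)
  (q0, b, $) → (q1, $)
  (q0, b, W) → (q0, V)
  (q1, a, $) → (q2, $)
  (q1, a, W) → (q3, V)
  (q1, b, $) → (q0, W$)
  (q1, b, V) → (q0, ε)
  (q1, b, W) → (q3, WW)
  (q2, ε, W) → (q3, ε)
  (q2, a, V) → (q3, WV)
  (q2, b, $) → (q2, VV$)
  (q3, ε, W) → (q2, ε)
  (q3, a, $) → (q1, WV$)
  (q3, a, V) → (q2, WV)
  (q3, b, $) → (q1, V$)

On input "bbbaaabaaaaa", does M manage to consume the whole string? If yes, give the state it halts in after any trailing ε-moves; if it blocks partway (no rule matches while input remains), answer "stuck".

stuck

(q0, bbbaaabaaaaa, $) ⊢ (q1, bbaaabaaaaa, $) ⊢ (q0, baaabaaaaa, W$) ⊢ (q0, aaabaaaaa, V$) ⊢ (q2, aabaaaaa, WV$) ⊢ (q3, aabaaaaa, V$) ⊢ (q2, abaaaaa, WV$) ⊢ (q3, abaaaaa, V$) ⊢ (q2, baaaaa, WV$) ⊢ (q3, baaaaa, V$)
No transition for (q3, b, top V); M blocks with input baaaaa remaining.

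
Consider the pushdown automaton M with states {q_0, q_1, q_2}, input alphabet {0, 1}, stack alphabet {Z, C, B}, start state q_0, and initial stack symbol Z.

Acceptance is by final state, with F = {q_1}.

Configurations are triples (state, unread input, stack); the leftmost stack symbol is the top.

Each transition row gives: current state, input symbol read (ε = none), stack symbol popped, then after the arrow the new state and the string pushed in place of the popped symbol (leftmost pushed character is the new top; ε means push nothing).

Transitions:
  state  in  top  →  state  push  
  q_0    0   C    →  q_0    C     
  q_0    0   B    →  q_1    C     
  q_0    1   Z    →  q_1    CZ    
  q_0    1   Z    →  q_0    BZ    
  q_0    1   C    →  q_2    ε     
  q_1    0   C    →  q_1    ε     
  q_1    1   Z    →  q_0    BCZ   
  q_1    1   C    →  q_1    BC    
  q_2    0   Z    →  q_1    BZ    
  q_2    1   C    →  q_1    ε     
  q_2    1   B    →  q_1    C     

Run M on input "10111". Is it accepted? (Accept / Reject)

No computation consumes all input and reaches a final state.

Reject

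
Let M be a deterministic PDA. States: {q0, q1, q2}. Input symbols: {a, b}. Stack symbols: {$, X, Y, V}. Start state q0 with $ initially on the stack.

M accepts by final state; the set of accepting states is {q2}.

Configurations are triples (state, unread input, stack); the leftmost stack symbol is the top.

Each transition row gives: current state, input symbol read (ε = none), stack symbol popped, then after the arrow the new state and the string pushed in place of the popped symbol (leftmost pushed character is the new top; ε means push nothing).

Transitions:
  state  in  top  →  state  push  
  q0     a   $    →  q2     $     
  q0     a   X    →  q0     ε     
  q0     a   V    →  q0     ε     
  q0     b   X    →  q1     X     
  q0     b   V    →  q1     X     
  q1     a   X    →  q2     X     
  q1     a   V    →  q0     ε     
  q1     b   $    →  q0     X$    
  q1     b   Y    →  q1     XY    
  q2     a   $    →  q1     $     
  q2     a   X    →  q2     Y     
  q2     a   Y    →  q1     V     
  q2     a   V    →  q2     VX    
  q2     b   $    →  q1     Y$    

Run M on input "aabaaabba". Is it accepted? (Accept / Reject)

(q0, aabaaabba, $)
  read a, top $: go to q2, push $ → (q2, abaaabba, $)
  read a, top $: go to q1, push $ → (q1, baaabba, $)
  read b, top $: go to q0, push X$ → (q0, aaabba, X$)
  read a, top X: go to q0, push ε → (q0, aabba, $)
  read a, top $: go to q2, push $ → (q2, abba, $)
  read a, top $: go to q1, push $ → (q1, bba, $)
  read b, top $: go to q0, push X$ → (q0, ba, X$)
  read b, top X: go to q1, push X → (q1, a, X$)
  read a, top X: go to q2, push X → (q2, ε, X$)
All input consumed; state q2 ∈ F.

Accept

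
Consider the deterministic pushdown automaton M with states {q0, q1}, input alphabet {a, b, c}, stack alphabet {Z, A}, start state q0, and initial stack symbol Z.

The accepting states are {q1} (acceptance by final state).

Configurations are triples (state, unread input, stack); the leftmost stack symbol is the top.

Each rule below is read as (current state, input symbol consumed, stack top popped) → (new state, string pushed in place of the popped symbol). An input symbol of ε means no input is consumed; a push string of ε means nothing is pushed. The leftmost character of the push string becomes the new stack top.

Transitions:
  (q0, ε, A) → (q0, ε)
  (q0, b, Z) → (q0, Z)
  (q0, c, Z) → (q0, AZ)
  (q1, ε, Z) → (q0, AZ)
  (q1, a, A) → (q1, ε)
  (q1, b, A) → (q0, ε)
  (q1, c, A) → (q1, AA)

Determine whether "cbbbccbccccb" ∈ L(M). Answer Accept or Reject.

(q0, cbbbccbccccb, Z)
  read c, top Z: go to q0, push AZ → (q0, bbbccbccccb, AZ)
  ε-move, top A: go to q0, push ε → (q0, bbbccbccccb, Z)
  read b, top Z: go to q0, push Z → (q0, bbccbccccb, Z)
  read b, top Z: go to q0, push Z → (q0, bccbccccb, Z)
  read b, top Z: go to q0, push Z → (q0, ccbccccb, Z)
  read c, top Z: go to q0, push AZ → (q0, cbccccb, AZ)
  ε-move, top A: go to q0, push ε → (q0, cbccccb, Z)
  read c, top Z: go to q0, push AZ → (q0, bccccb, AZ)
  ε-move, top A: go to q0, push ε → (q0, bccccb, Z)
  read b, top Z: go to q0, push Z → (q0, ccccb, Z)
  read c, top Z: go to q0, push AZ → (q0, cccb, AZ)
  ε-move, top A: go to q0, push ε → (q0, cccb, Z)
  read c, top Z: go to q0, push AZ → (q0, ccb, AZ)
  ε-move, top A: go to q0, push ε → (q0, ccb, Z)
  read c, top Z: go to q0, push AZ → (q0, cb, AZ)
  ε-move, top A: go to q0, push ε → (q0, cb, Z)
  read c, top Z: go to q0, push AZ → (q0, b, AZ)
  ε-move, top A: go to q0, push ε → (q0, b, Z)
  read b, top Z: go to q0, push Z → (q0, ε, Z)
All input consumed; state q0 ∉ F and no further ε-move applies.

Reject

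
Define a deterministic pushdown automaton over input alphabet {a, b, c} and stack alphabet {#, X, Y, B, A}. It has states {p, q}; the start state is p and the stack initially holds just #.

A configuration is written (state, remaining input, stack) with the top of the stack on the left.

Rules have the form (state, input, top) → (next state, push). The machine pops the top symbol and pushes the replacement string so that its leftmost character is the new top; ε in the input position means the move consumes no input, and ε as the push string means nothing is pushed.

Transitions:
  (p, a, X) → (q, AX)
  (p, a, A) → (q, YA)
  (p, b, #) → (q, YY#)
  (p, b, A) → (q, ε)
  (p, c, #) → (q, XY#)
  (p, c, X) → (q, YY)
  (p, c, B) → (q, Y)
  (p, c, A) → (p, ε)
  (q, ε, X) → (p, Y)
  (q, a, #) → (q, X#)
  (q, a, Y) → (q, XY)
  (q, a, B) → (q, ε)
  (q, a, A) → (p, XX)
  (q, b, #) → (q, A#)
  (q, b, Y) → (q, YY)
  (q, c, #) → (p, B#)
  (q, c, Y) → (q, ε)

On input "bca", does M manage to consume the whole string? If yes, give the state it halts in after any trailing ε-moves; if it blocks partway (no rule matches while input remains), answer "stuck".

(p, bca, #)
  read b, top #: go to q, push YY# → (q, ca, YY#)
  read c, top Y: go to q, push ε → (q, a, Y#)
  read a, top Y: go to q, push XY → (q, ε, XY#)
  ε-move, top X: go to p, push Y → (p, ε, YY#)
All input consumed; M is in state p.

p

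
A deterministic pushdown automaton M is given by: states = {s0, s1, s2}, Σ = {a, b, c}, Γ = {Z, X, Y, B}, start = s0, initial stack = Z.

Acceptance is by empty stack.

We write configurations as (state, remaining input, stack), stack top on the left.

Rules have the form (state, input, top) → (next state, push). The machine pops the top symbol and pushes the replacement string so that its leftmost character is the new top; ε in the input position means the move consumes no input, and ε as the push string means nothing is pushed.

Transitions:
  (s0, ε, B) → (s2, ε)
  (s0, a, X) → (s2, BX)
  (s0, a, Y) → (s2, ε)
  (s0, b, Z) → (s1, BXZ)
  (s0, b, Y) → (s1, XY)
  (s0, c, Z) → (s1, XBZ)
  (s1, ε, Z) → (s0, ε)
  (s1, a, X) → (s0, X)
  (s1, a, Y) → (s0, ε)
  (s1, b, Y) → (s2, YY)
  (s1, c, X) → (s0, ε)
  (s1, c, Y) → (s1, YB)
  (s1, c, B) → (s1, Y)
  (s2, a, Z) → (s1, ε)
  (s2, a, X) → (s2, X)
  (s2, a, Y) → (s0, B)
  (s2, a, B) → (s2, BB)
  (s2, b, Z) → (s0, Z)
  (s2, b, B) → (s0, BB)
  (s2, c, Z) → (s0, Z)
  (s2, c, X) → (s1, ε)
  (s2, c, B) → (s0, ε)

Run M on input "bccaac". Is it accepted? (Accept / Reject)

(s0, bccaac, Z)
  read b, top Z: go to s1, push BXZ → (s1, ccaac, BXZ)
  read c, top B: go to s1, push Y → (s1, caac, YXZ)
  read c, top Y: go to s1, push YB → (s1, aac, YBXZ)
  read a, top Y: go to s0, push ε → (s0, ac, BXZ)
  ε-move, top B: go to s2, push ε → (s2, ac, XZ)
  read a, top X: go to s2, push X → (s2, c, XZ)
  read c, top X: go to s1, push ε → (s1, ε, Z)
  ε-move, top Z: go to s0, push ε → (s0, ε, ε)
All input consumed and the stack is empty.

Accept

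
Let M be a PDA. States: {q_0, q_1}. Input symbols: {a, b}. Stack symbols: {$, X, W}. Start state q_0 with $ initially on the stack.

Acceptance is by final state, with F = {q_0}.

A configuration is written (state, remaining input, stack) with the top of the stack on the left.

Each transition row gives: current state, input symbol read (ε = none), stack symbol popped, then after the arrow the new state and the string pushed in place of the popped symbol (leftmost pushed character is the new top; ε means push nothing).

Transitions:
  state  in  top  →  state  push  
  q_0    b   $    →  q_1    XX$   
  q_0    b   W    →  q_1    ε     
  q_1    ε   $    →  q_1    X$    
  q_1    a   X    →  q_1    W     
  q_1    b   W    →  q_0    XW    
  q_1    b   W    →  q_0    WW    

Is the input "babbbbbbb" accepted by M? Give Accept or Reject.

Accept

One accepting computation: (q_0, babbbbbbb, $) ⊢ (q_1, abbbbbbb, XX$) ⊢ (q_1, bbbbbbb, WX$) ⊢ (q_0, bbbbbb, WWX$) ⊢ (q_1, bbbbb, WX$) ⊢ (q_0, bbbb, WWX$) ⊢ (q_1, bbb, WX$) ⊢ (q_0, bb, WWX$) ⊢ (q_1, b, WX$) ⊢ (q_0, ε, XWX$)
All input consumed and state q_0 ∈ F.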